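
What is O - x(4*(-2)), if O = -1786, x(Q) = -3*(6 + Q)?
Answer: -1792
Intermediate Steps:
x(Q) = -18 - 3*Q
O - x(4*(-2)) = -1786 - (-18 - 12*(-2)) = -1786 - (-18 - 3*(-8)) = -1786 - (-18 + 24) = -1786 - 1*6 = -1786 - 6 = -1792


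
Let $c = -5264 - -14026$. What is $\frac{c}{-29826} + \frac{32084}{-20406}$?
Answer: $- \frac{94644563}{50719113} \approx -1.8661$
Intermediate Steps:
$c = 8762$ ($c = -5264 + 14026 = 8762$)
$\frac{c}{-29826} + \frac{32084}{-20406} = \frac{8762}{-29826} + \frac{32084}{-20406} = 8762 \left(- \frac{1}{29826}\right) + 32084 \left(- \frac{1}{20406}\right) = - \frac{4381}{14913} - \frac{16042}{10203} = - \frac{94644563}{50719113}$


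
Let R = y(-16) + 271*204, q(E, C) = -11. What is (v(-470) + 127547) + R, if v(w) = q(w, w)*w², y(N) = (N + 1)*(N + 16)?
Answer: -2247069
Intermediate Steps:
y(N) = (1 + N)*(16 + N)
v(w) = -11*w²
R = 55284 (R = (16 + (-16)² + 17*(-16)) + 271*204 = (16 + 256 - 272) + 55284 = 0 + 55284 = 55284)
(v(-470) + 127547) + R = (-11*(-470)² + 127547) + 55284 = (-11*220900 + 127547) + 55284 = (-2429900 + 127547) + 55284 = -2302353 + 55284 = -2247069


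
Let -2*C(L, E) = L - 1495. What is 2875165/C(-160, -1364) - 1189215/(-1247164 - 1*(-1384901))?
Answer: 158013010477/45590947 ≈ 3465.9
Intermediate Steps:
C(L, E) = 1495/2 - L/2 (C(L, E) = -(L - 1495)/2 = -(-1495 + L)/2 = 1495/2 - L/2)
2875165/C(-160, -1364) - 1189215/(-1247164 - 1*(-1384901)) = 2875165/(1495/2 - ½*(-160)) - 1189215/(-1247164 - 1*(-1384901)) = 2875165/(1495/2 + 80) - 1189215/(-1247164 + 1384901) = 2875165/(1655/2) - 1189215/137737 = 2875165*(2/1655) - 1189215*1/137737 = 1150066/331 - 1189215/137737 = 158013010477/45590947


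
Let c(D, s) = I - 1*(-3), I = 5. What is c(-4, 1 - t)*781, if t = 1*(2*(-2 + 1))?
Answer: 6248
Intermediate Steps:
t = -2 (t = 1*(2*(-1)) = 1*(-2) = -2)
c(D, s) = 8 (c(D, s) = 5 - 1*(-3) = 5 + 3 = 8)
c(-4, 1 - t)*781 = 8*781 = 6248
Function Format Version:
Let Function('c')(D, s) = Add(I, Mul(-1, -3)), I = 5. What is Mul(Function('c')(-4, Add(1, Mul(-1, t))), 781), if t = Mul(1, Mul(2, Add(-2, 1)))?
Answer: 6248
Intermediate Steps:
t = -2 (t = Mul(1, Mul(2, -1)) = Mul(1, -2) = -2)
Function('c')(D, s) = 8 (Function('c')(D, s) = Add(5, Mul(-1, -3)) = Add(5, 3) = 8)
Mul(Function('c')(-4, Add(1, Mul(-1, t))), 781) = Mul(8, 781) = 6248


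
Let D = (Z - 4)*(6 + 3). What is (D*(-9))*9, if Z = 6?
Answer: -1458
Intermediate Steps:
D = 18 (D = (6 - 4)*(6 + 3) = 2*9 = 18)
(D*(-9))*9 = (18*(-9))*9 = -162*9 = -1458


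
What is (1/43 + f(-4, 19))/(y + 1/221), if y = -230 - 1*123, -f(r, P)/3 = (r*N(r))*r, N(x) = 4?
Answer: 1824355/3354516 ≈ 0.54385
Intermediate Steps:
f(r, P) = -12*r² (f(r, P) = -3*r*4*r = -3*4*r*r = -12*r²)
y = -353 (y = -230 - 123 = -353)
(1/43 + f(-4, 19))/(y + 1/221) = (1/43 - 12*(-4)²)/(-353 + 1/221) = (1/43 - 12*16)/(-353 + 1/221) = (1/43 - 192)/(-78012/221) = -8255/43*(-221/78012) = 1824355/3354516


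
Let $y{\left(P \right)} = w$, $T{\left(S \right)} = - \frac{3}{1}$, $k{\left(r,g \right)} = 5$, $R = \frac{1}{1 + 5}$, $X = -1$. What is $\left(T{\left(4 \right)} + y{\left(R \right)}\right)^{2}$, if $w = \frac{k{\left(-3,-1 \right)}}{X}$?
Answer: $64$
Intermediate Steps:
$R = \frac{1}{6} \approx 0.16667$
$T{\left(S \right)} = -3$ ($T{\left(S \right)} = \left(-3\right) 1 = -3$)
$w = -5$ ($w = \frac{5}{-1} = 5 \left(-1\right) = -5$)
$y{\left(P \right)} = -5$
$\left(T{\left(4 \right)} + y{\left(R \right)}\right)^{2} = \left(-3 - 5\right)^{2} = \left(-8\right)^{2} = 64$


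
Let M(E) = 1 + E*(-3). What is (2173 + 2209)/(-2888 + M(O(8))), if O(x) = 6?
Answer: -626/415 ≈ -1.5084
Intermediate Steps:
M(E) = 1 - 3*E
(2173 + 2209)/(-2888 + M(O(8))) = (2173 + 2209)/(-2888 + (1 - 3*6)) = 4382/(-2888 + (1 - 18)) = 4382/(-2888 - 17) = 4382/(-2905) = 4382*(-1/2905) = -626/415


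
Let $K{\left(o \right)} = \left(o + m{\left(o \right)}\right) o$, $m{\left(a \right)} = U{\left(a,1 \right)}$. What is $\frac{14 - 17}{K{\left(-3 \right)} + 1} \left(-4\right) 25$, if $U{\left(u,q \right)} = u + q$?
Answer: $\frac{75}{4} \approx 18.75$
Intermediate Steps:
$U{\left(u,q \right)} = q + u$
$m{\left(a \right)} = 1 + a$
$K{\left(o \right)} = o \left(1 + 2 o\right)$ ($K{\left(o \right)} = \left(o + \left(1 + o\right)\right) o = \left(1 + 2 o\right) o = o \left(1 + 2 o\right)$)
$\frac{14 - 17}{K{\left(-3 \right)} + 1} \left(-4\right) 25 = \frac{14 - 17}{- 3 \left(1 + 2 \left(-3\right)\right) + 1} \left(-4\right) 25 = - \frac{3}{- 3 \left(1 - 6\right) + 1} \left(-4\right) 25 = - \frac{3}{\left(-3\right) \left(-5\right) + 1} \left(-4\right) 25 = - \frac{3}{15 + 1} \left(-4\right) 25 = - \frac{3}{16} \left(-4\right) 25 = \left(-3\right) \frac{1}{16} \left(-4\right) 25 = \left(- \frac{3}{16}\right) \left(-4\right) 25 = \frac{3}{4} \cdot 25 = \frac{75}{4}$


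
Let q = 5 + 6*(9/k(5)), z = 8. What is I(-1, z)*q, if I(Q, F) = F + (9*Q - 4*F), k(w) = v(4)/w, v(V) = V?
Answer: -4785/2 ≈ -2392.5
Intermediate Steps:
k(w) = 4/w
I(Q, F) = -3*F + 9*Q (I(Q, F) = F + (-4*F + 9*Q) = -3*F + 9*Q)
q = 145/2 (q = 5 + 6*(9/((4/5))) = 5 + 6*(9/((4*(⅕)))) = 5 + 6*(9/(⅘)) = 5 + 6*(9*(5/4)) = 5 + 6*(45/4) = 5 + 135/2 = 145/2 ≈ 72.500)
I(-1, z)*q = (-3*8 + 9*(-1))*(145/2) = (-24 - 9)*(145/2) = -33*145/2 = -4785/2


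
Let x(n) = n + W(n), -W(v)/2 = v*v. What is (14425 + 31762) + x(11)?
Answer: 45956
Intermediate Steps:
W(v) = -2*v**2 (W(v) = -2*v*v = -2*v**2)
x(n) = n - 2*n**2
(14425 + 31762) + x(11) = (14425 + 31762) + 11*(1 - 2*11) = 46187 + 11*(1 - 22) = 46187 + 11*(-21) = 46187 - 231 = 45956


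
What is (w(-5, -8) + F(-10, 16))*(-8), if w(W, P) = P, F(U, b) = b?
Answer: -64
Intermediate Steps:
(w(-5, -8) + F(-10, 16))*(-8) = (-8 + 16)*(-8) = 8*(-8) = -64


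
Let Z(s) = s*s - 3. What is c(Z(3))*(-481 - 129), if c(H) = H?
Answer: -3660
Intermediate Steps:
Z(s) = -3 + s² (Z(s) = s² - 3 = -3 + s²)
c(Z(3))*(-481 - 129) = (-3 + 3²)*(-481 - 129) = (-3 + 9)*(-610) = 6*(-610) = -3660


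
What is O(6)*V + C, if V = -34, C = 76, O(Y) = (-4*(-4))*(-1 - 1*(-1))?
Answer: 76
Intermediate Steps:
O(Y) = 0 (O(Y) = 16*(-1 + 1) = 16*0 = 0)
O(6)*V + C = 0*(-34) + 76 = 0 + 76 = 76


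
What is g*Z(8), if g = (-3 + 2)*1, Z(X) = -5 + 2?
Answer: 3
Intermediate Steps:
Z(X) = -3
g = -1 (g = -1*1 = -1)
g*Z(8) = -1*(-3) = 3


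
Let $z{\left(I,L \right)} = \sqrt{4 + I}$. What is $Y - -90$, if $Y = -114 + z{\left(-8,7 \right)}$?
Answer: $-24 + 2 i \approx -24.0 + 2.0 i$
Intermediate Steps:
$Y = -114 + 2 i$ ($Y = -114 + \sqrt{4 - 8} = -114 + \sqrt{-4} = -114 + 2 i \approx -114.0 + 2.0 i$)
$Y - -90 = \left(-114 + 2 i\right) - -90 = \left(-114 + 2 i\right) + \left(-10 + 100\right) = \left(-114 + 2 i\right) + 90 = -24 + 2 i$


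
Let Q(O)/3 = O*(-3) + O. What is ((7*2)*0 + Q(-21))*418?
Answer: 52668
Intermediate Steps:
Q(O) = -6*O (Q(O) = 3*(O*(-3) + O) = 3*(-3*O + O) = 3*(-2*O) = -6*O)
((7*2)*0 + Q(-21))*418 = ((7*2)*0 - 6*(-21))*418 = (14*0 + 126)*418 = (0 + 126)*418 = 126*418 = 52668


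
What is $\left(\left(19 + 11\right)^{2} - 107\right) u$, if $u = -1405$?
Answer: $-1114165$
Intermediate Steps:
$\left(\left(19 + 11\right)^{2} - 107\right) u = \left(\left(19 + 11\right)^{2} - 107\right) \left(-1405\right) = \left(30^{2} - 107\right) \left(-1405\right) = \left(900 - 107\right) \left(-1405\right) = 793 \left(-1405\right) = -1114165$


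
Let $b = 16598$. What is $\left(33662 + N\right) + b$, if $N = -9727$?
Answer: $40533$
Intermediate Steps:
$\left(33662 + N\right) + b = \left(33662 - 9727\right) + 16598 = 23935 + 16598 = 40533$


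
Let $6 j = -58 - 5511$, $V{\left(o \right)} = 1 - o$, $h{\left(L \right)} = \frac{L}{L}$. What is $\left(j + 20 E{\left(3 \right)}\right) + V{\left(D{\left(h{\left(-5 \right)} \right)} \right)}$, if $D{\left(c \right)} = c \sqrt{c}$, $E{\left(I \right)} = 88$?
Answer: $\frac{4991}{6} \approx 831.83$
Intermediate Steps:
$h{\left(L \right)} = 1$
$D{\left(c \right)} = c^{\frac{3}{2}}$
$j = - \frac{5569}{6}$ ($j = \frac{-58 - 5511}{6} = \frac{1}{6} \left(-5569\right) = - \frac{5569}{6} \approx -928.17$)
$\left(j + 20 E{\left(3 \right)}\right) + V{\left(D{\left(h{\left(-5 \right)} \right)} \right)} = \left(- \frac{5569}{6} + 20 \cdot 88\right) + \left(1 - 1^{\frac{3}{2}}\right) = \left(- \frac{5569}{6} + 1760\right) + \left(1 - 1\right) = \frac{4991}{6} + \left(1 - 1\right) = \frac{4991}{6} + 0 = \frac{4991}{6}$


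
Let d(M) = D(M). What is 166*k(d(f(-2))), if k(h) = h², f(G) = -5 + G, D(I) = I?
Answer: 8134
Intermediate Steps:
d(M) = M
166*k(d(f(-2))) = 166*(-5 - 2)² = 166*(-7)² = 166*49 = 8134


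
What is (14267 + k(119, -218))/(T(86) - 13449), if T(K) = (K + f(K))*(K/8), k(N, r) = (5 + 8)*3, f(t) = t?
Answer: -7153/5800 ≈ -1.2333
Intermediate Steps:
k(N, r) = 39 (k(N, r) = 13*3 = 39)
T(K) = K**2/4 (T(K) = (K + K)*(K/8) = (2*K)*(K*(1/8)) = (2*K)*(K/8) = K**2/4)
(14267 + k(119, -218))/(T(86) - 13449) = (14267 + 39)/((1/4)*86**2 - 13449) = 14306/((1/4)*7396 - 13449) = 14306/(1849 - 13449) = 14306/(-11600) = 14306*(-1/11600) = -7153/5800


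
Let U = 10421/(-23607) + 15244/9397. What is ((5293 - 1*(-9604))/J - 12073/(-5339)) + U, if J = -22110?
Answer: 24164101088787901/8728858142732970 ≈ 2.7683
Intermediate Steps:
U = 261938971/221834979 (U = 10421*(-1/23607) + 15244*(1/9397) = -10421/23607 + 15244/9397 = 261938971/221834979 ≈ 1.1808)
((5293 - 1*(-9604))/J - 12073/(-5339)) + U = ((5293 - 1*(-9604))/(-22110) - 12073/(-5339)) + 261938971/221834979 = ((5293 + 9604)*(-1/22110) - 12073*(-1/5339)) + 261938971/221834979 = (14897*(-1/22110) + 12073/5339) + 261938971/221834979 = (-14897/22110 + 12073/5339) + 261938971/221834979 = 187398947/118045290 + 261938971/221834979 = 24164101088787901/8728858142732970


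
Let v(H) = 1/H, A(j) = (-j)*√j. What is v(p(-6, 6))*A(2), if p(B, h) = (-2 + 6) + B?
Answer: √2 ≈ 1.4142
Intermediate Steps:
p(B, h) = 4 + B
A(j) = -j^(3/2)
v(p(-6, 6))*A(2) = (-2^(3/2))/(4 - 6) = (-2*√2)/(-2) = -(-1)*√2 = √2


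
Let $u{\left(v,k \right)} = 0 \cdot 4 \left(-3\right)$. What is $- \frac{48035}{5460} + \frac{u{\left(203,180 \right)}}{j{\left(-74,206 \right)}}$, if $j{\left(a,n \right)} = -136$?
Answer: $- \frac{739}{84} \approx -8.7976$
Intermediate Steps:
$u{\left(v,k \right)} = 0$ ($u{\left(v,k \right)} = 0 \left(-3\right) = 0$)
$- \frac{48035}{5460} + \frac{u{\left(203,180 \right)}}{j{\left(-74,206 \right)}} = - \frac{48035}{5460} + \frac{0}{-136} = \left(-48035\right) \frac{1}{5460} + 0 \left(- \frac{1}{136}\right) = - \frac{739}{84} + 0 = - \frac{739}{84}$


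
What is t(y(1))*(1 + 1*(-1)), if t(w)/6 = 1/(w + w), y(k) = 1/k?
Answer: 0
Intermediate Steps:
y(k) = 1/k
t(w) = 3/w (t(w) = 6/(w + w) = 6/((2*w)) = 6*(1/(2*w)) = 3/w)
t(y(1))*(1 + 1*(-1)) = (3/(1/1))*(1 + 1*(-1)) = (3/1)*(1 - 1) = (3*1)*0 = 3*0 = 0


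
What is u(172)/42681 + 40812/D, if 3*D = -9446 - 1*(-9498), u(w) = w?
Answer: 1306424965/554853 ≈ 2354.5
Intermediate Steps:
D = 52/3 (D = (-9446 - 1*(-9498))/3 = (-9446 + 9498)/3 = (1/3)*52 = 52/3 ≈ 17.333)
u(172)/42681 + 40812/D = 172/42681 + 40812/(52/3) = 172*(1/42681) + 40812*(3/52) = 172/42681 + 30609/13 = 1306424965/554853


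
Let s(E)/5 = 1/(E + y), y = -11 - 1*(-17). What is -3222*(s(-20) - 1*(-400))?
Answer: -9013545/7 ≈ -1.2877e+6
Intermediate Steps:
y = 6 (y = -11 + 17 = 6)
s(E) = 5/(6 + E) (s(E) = 5/(E + 6) = 5/(6 + E))
-3222*(s(-20) - 1*(-400)) = -3222*(5/(6 - 20) - 1*(-400)) = -3222*(5/(-14) + 400) = -3222*(5*(-1/14) + 400) = -3222*(-5/14 + 400) = -3222*5595/14 = -9013545/7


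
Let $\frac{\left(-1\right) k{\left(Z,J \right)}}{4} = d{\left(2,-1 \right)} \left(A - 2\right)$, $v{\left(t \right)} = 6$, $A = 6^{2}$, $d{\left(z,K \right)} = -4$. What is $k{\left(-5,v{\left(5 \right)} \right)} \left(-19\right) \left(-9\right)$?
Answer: $93024$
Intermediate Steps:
$A = 36$
$k{\left(Z,J \right)} = 544$ ($k{\left(Z,J \right)} = - 4 \left(- 4 \left(36 - 2\right)\right) = - 4 \left(\left(-4\right) 34\right) = \left(-4\right) \left(-136\right) = 544$)
$k{\left(-5,v{\left(5 \right)} \right)} \left(-19\right) \left(-9\right) = 544 \left(-19\right) \left(-9\right) = \left(-10336\right) \left(-9\right) = 93024$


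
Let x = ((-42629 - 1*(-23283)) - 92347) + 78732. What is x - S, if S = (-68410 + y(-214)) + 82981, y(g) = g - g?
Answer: -47532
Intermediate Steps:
y(g) = 0
x = -32961 (x = ((-42629 + 23283) - 92347) + 78732 = (-19346 - 92347) + 78732 = -111693 + 78732 = -32961)
S = 14571 (S = (-68410 + 0) + 82981 = -68410 + 82981 = 14571)
x - S = -32961 - 1*14571 = -32961 - 14571 = -47532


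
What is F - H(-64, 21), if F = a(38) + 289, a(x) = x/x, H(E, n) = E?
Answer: 354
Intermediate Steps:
a(x) = 1
F = 290 (F = 1 + 289 = 290)
F - H(-64, 21) = 290 - 1*(-64) = 290 + 64 = 354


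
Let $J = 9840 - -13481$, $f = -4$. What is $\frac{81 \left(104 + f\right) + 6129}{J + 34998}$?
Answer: $\frac{14229}{58319} \approx 0.24399$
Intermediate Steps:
$J = 23321$ ($J = 9840 + 13481 = 23321$)
$\frac{81 \left(104 + f\right) + 6129}{J + 34998} = \frac{81 \left(104 - 4\right) + 6129}{23321 + 34998} = \frac{81 \cdot 100 + 6129}{58319} = \left(8100 + 6129\right) \frac{1}{58319} = 14229 \cdot \frac{1}{58319} = \frac{14229}{58319}$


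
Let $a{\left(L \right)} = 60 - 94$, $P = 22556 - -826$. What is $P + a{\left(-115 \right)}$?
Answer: $23348$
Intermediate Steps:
$P = 23382$ ($P = 22556 + 826 = 23382$)
$a{\left(L \right)} = -34$
$P + a{\left(-115 \right)} = 23382 - 34 = 23348$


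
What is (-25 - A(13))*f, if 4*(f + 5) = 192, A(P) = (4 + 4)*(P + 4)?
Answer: -6923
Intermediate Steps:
A(P) = 32 + 8*P (A(P) = 8*(4 + P) = 32 + 8*P)
f = 43 (f = -5 + (¼)*192 = -5 + 48 = 43)
(-25 - A(13))*f = (-25 - (32 + 8*13))*43 = (-25 - (32 + 104))*43 = (-25 - 1*136)*43 = (-25 - 136)*43 = -161*43 = -6923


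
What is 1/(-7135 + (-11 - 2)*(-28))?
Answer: -1/6771 ≈ -0.00014769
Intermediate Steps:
1/(-7135 + (-11 - 2)*(-28)) = 1/(-7135 - 13*(-28)) = 1/(-7135 + 364) = 1/(-6771) = -1/6771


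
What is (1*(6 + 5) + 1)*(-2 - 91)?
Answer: -1116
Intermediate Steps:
(1*(6 + 5) + 1)*(-2 - 91) = (1*11 + 1)*(-93) = (11 + 1)*(-93) = 12*(-93) = -1116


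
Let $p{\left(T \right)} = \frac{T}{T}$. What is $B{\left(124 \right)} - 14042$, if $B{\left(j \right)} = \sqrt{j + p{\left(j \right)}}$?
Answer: $-14042 + 5 \sqrt{5} \approx -14031.0$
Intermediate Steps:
$p{\left(T \right)} = 1$
$B{\left(j \right)} = \sqrt{1 + j}$ ($B{\left(j \right)} = \sqrt{j + 1} = \sqrt{1 + j}$)
$B{\left(124 \right)} - 14042 = \sqrt{1 + 124} - 14042 = \sqrt{125} - 14042 = 5 \sqrt{5} - 14042 = -14042 + 5 \sqrt{5}$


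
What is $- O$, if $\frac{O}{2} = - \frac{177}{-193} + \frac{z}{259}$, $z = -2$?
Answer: $- \frac{90914}{49987} \approx -1.8188$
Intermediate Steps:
$O = \frac{90914}{49987}$ ($O = 2 \left(- \frac{177}{-193} - \frac{2}{259}\right) = 2 \left(\left(-177\right) \left(- \frac{1}{193}\right) - \frac{2}{259}\right) = 2 \left(\frac{177}{193} - \frac{2}{259}\right) = 2 \cdot \frac{45457}{49987} = \frac{90914}{49987} \approx 1.8188$)
$- O = \left(-1\right) \frac{90914}{49987} = - \frac{90914}{49987}$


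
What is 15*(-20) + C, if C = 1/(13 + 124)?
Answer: -41099/137 ≈ -299.99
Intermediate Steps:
C = 1/137 ≈ 0.0072993
15*(-20) + C = 15*(-20) + 1/137 = -300 + 1/137 = -41099/137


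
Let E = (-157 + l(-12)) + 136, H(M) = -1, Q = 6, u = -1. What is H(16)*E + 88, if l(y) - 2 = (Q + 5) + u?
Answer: 97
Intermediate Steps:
l(y) = 12 (l(y) = 2 + ((6 + 5) - 1) = 2 + (11 - 1) = 2 + 10 = 12)
E = -9 (E = (-157 + 12) + 136 = -145 + 136 = -9)
H(16)*E + 88 = -1*(-9) + 88 = 9 + 88 = 97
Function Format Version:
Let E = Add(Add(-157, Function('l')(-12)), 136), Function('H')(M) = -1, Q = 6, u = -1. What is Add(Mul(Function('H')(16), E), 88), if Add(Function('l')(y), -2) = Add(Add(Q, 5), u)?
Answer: 97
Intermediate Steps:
Function('l')(y) = 12 (Function('l')(y) = Add(2, Add(Add(6, 5), -1)) = Add(2, Add(11, -1)) = Add(2, 10) = 12)
E = -9 (E = Add(Add(-157, 12), 136) = Add(-145, 136) = -9)
Add(Mul(Function('H')(16), E), 88) = Add(Mul(-1, -9), 88) = Add(9, 88) = 97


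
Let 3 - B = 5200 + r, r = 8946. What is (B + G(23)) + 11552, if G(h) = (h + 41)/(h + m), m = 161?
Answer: -59585/23 ≈ -2590.7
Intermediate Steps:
B = -14143 (B = 3 - (5200 + 8946) = 3 - 1*14146 = 3 - 14146 = -14143)
G(h) = (41 + h)/(161 + h) (G(h) = (h + 41)/(h + 161) = (41 + h)/(161 + h))
(B + G(23)) + 11552 = (-14143 + (41 + 23)/(161 + 23)) + 11552 = (-14143 + 64/184) + 11552 = (-14143 + (1/184)*64) + 11552 = (-14143 + 8/23) + 11552 = -325281/23 + 11552 = -59585/23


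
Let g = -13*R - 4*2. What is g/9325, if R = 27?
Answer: -359/9325 ≈ -0.038499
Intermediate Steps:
g = -359 (g = -13*27 - 4*2 = -351 - 8 = -359)
g/9325 = -359/9325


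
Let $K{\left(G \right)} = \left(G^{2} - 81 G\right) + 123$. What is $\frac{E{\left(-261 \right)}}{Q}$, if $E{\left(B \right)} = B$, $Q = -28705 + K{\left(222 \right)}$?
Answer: $- \frac{261}{2720} \approx -0.095956$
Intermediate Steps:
$K{\left(G \right)} = 123 + G^{2} - 81 G$
$Q = 2720$ ($Q = -28705 + \left(123 + 222^{2} - 17982\right) = -28705 + \left(123 + 49284 - 17982\right) = -28705 + 31425 = 2720$)
$\frac{E{\left(-261 \right)}}{Q} = - \frac{261}{2720}$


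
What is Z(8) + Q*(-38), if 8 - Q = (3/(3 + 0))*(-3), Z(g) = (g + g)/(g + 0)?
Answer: -416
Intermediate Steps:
Z(g) = 2 (Z(g) = (2*g)/g = 2)
Q = 11 (Q = 8 - 3/(3 + 0)*(-3) = 8 - 3/3*(-3) = 8 - (1/3)*3*(-3) = 8 - (-3) = 8 - 1*(-3) = 8 + 3 = 11)
Z(8) + Q*(-38) = 2 + 11*(-38) = 2 - 418 = -416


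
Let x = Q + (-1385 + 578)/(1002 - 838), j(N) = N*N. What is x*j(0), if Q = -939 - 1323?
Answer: 0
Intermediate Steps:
j(N) = N²
Q = -2262
x = -371775/164 (x = -2262 + (-1385 + 578)/(1002 - 838) = -2262 - 807/164 = -371775/164 ≈ -2266.9)
x*j(0) = -371775/164*0² = -371775/164*0 = 0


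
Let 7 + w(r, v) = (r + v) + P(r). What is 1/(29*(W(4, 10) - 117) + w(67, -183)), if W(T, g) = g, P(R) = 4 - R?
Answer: -1/3289 ≈ -0.00030404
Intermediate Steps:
w(r, v) = -3 + v (w(r, v) = -7 + ((r + v) + (4 - r)) = -7 + (4 + v) = -3 + v)
1/(29*(W(4, 10) - 117) + w(67, -183)) = 1/(29*(10 - 117) + (-3 - 183)) = 1/(29*(-107) - 186) = 1/(-3103 - 186) = 1/(-3289) = -1/3289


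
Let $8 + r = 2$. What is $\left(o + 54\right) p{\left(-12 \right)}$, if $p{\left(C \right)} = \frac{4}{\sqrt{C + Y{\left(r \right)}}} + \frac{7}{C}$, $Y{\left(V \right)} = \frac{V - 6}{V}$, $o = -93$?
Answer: $\frac{91}{4} + \frac{78 i \sqrt{10}}{5} \approx 22.75 + 49.332 i$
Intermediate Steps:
$r = -6$ ($r = -8 + 2 = -6$)
$Y{\left(V \right)} = \frac{-6 + V}{V}$ ($Y{\left(V \right)} = \frac{V - 6}{V} = \frac{-6 + V}{V}$)
$p{\left(C \right)} = \frac{4}{\sqrt{2 + C}} + \frac{7}{C}$ ($p{\left(C \right)} = \frac{4}{\sqrt{C + \frac{-6 - 6}{-6}}} + \frac{7}{C} = \frac{4}{\sqrt{C - -2}} + \frac{7}{C} = \frac{4}{\sqrt{C + 2}} + \frac{7}{C} = \frac{4}{\sqrt{2 + C}} + \frac{7}{C}$)
$\left(o + 54\right) p{\left(-12 \right)} = \left(-93 + 54\right) \left(\frac{4}{\sqrt{2 - 12}} + \frac{7}{-12}\right) = - 39 \left(\frac{4}{i \sqrt{10}} + 7 \left(- \frac{1}{12}\right)\right) = - 39 \left(4 \left(- \frac{i \sqrt{10}}{10}\right) - \frac{7}{12}\right) = - 39 \left(- \frac{2 i \sqrt{10}}{5} - \frac{7}{12}\right) = - 39 \left(- \frac{7}{12} - \frac{2 i \sqrt{10}}{5}\right) = \frac{91}{4} + \frac{78 i \sqrt{10}}{5}$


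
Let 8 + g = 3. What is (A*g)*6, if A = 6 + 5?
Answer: -330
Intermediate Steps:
g = -5 (g = -8 + 3 = -5)
A = 11
(A*g)*6 = (11*(-5))*6 = -55*6 = -330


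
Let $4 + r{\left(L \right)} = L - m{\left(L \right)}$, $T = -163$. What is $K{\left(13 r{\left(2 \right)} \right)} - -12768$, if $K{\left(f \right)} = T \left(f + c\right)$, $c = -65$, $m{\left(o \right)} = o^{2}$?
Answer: $36077$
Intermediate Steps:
$r{\left(L \right)} = -4 + L - L^{2}$ ($r{\left(L \right)} = -4 - \left(L^{2} - L\right) = -4 + L - L^{2}$)
$K{\left(f \right)} = 10595 - 163 f$ ($K{\left(f \right)} = - 163 \left(f - 65\right) = - 163 \left(-65 + f\right) = 10595 - 163 f$)
$K{\left(13 r{\left(2 \right)} \right)} - -12768 = \left(10595 - 163 \cdot 13 \left(-4 + 2 - 2^{2}\right)\right) - -12768 = \left(10595 - 163 \cdot 13 \left(-4 + 2 - 4\right)\right) + 12768 = \left(10595 - 163 \cdot 13 \left(-6\right)\right) + 12768 = \left(10595 - -12714\right) + 12768 = \left(10595 + 12714\right) + 12768 = 23309 + 12768 = 36077$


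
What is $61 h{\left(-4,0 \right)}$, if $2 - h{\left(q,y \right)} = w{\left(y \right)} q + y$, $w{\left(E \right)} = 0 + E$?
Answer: $122$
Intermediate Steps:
$w{\left(E \right)} = E$
$h{\left(q,y \right)} = 2 - y - q y$ ($h{\left(q,y \right)} = 2 - \left(y q + y\right) = 2 - \left(q y + y\right) = 2 - \left(y + q y\right) = 2 - y - q y$)
$61 h{\left(-4,0 \right)} = 61 \left(2 - 0 - \left(-4\right) 0\right) = 61 \left(2 + 0 + 0\right) = 61 \cdot 2 = 122$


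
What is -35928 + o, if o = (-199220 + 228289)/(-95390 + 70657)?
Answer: -888636293/24733 ≈ -35929.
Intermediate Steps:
o = -29069/24733 (o = 29069/(-24733) = 29069*(-1/24733) = -29069/24733 ≈ -1.1753)
-35928 + o = -35928 - 29069/24733 = -888636293/24733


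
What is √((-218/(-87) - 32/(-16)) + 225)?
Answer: √1737129/87 ≈ 15.149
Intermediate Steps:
√((-218/(-87) - 32/(-16)) + 225) = √((-218*(-1/87) - 32*(-1/16)) + 225) = √((218/87 + 2) + 225) = √(392/87 + 225) = √(19967/87) = √1737129/87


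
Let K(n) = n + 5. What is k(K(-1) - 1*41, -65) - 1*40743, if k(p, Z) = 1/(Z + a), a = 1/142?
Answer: -376017289/9229 ≈ -40743.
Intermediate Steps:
K(n) = 5 + n
a = 1/142 ≈ 0.0070423
k(p, Z) = 1/(1/142 + Z) (k(p, Z) = 1/(Z + 1/142) = 1/(1/142 + Z))
k(K(-1) - 1*41, -65) - 1*40743 = 142/(1 + 142*(-65)) - 1*40743 = 142/(1 - 9230) - 40743 = 142/(-9229) - 40743 = 142*(-1/9229) - 40743 = -142/9229 - 40743 = -376017289/9229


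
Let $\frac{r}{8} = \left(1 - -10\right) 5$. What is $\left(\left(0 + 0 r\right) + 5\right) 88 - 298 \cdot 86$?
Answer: $-25188$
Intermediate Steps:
$r = 440$ ($r = 8 \left(1 - -10\right) 5 = 8 \left(1 + 10\right) 5 = 8 \cdot 11 \cdot 5 = 8 \cdot 55 = 440$)
$\left(\left(0 + 0 r\right) + 5\right) 88 - 298 \cdot 86 = \left(\left(0 + 0 \cdot 440\right) + 5\right) 88 - 298 \cdot 86 = \left(\left(0 + 0\right) + 5\right) 88 - 25628 = \left(0 + 5\right) 88 - 25628 = 5 \cdot 88 - 25628 = 440 - 25628 = -25188$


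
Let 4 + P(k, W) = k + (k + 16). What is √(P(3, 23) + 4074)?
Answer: 2*√1023 ≈ 63.969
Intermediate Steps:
P(k, W) = 12 + 2*k (P(k, W) = -4 + (k + (k + 16)) = -4 + (k + (16 + k)) = -4 + (16 + 2*k) = 12 + 2*k)
√(P(3, 23) + 4074) = √((12 + 2*3) + 4074) = √((12 + 6) + 4074) = √(18 + 4074) = √4092 = 2*√1023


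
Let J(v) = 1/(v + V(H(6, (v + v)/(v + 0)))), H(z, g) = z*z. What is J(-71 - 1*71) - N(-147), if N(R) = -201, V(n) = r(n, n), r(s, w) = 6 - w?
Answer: 34571/172 ≈ 200.99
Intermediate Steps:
H(z, g) = z²
V(n) = 6 - n
J(v) = 1/(-30 + v) (J(v) = 1/(v + (6 - 1*6²)) = 1/(v + (6 - 1*36)) = 1/(v + (6 - 36)) = 1/(v - 30) = 1/(-30 + v))
J(-71 - 1*71) - N(-147) = 1/(-30 + (-71 - 1*71)) - 1*(-201) = 1/(-30 + (-71 - 71)) + 201 = 1/(-30 - 142) + 201 = 1/(-172) + 201 = -1/172 + 201 = 34571/172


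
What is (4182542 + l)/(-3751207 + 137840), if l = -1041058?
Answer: -3141484/3613367 ≈ -0.86941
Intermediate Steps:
(4182542 + l)/(-3751207 + 137840) = (4182542 - 1041058)/(-3751207 + 137840) = 3141484/(-3613367) = 3141484*(-1/3613367) = -3141484/3613367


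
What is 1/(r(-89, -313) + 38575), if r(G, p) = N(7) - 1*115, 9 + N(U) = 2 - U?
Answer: 1/38446 ≈ 2.6011e-5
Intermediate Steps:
N(U) = -7 - U (N(U) = -9 + (2 - U) = -7 - U)
r(G, p) = -129 (r(G, p) = (-7 - 1*7) - 1*115 = (-7 - 7) - 115 = -14 - 115 = -129)
1/(r(-89, -313) + 38575) = 1/(-129 + 38575) = 1/38446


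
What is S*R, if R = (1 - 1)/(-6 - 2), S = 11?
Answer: 0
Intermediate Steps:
R = 0 (R = 0/(-8) = 0*(-1/8) = 0)
S*R = 11*0 = 0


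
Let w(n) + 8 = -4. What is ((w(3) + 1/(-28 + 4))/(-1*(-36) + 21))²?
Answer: 83521/1871424 ≈ 0.044630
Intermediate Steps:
w(n) = -12 (w(n) = -8 - 4 = -12)
((w(3) + 1/(-28 + 4))/(-1*(-36) + 21))² = ((-12 + 1/(-28 + 4))/(-1*(-36) + 21))² = ((-12 + 1/(-24))/(36 + 21))² = ((-12 - 1/24)/57)² = (-289/24*1/57)² = (-289/1368)² = 83521/1871424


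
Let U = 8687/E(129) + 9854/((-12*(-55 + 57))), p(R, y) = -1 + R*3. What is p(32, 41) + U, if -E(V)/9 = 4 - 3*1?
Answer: -46109/36 ≈ -1280.8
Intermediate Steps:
E(V) = -9 (E(V) = -9*(4 - 3*1) = -9*(4 - 3) = -9*1 = -9)
p(R, y) = -1 + 3*R
U = -49529/36 (U = 8687/(-9) + 9854/((-12*(-55 + 57))) = 8687*(-1/9) + 9854/((-12*2)) = -8687/9 + 9854/(-24) = -8687/9 + 9854*(-1/24) = -8687/9 - 4927/12 = -49529/36 ≈ -1375.8)
p(32, 41) + U = (-1 + 3*32) - 49529/36 = (-1 + 96) - 49529/36 = 95 - 49529/36 = -46109/36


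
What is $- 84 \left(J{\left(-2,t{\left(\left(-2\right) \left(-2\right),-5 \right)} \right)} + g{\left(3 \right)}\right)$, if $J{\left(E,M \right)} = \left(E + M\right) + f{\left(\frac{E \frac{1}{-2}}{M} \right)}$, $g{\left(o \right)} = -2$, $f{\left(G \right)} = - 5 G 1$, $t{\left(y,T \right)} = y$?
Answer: $105$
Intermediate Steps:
$f{\left(G \right)} = - 5 G$
$J{\left(E,M \right)} = E + M + \frac{5 E}{2 M}$ ($J{\left(E,M \right)} = \left(E + M\right) - 5 \frac{E \frac{1}{-2}}{M} = \left(E + M\right) - 5 \frac{E \left(- \frac{1}{2}\right)}{M} = \left(E + M\right) - 5 \frac{\left(- \frac{1}{2}\right) E}{M} = \left(E + M\right) - 5 \left(- \frac{E}{2 M}\right) = \left(E + M\right) + \frac{5 E}{2 M} = E + M + \frac{5 E}{2 M}$)
$- 84 \left(J{\left(-2,t{\left(\left(-2\right) \left(-2\right),-5 \right)} \right)} + g{\left(3 \right)}\right) = - 84 \left(\left(-2 - -4 + \frac{5}{2} \left(-2\right) \frac{1}{\left(-2\right) \left(-2\right)}\right) - 2\right) = - 84 \left(\left(-2 + 4 + \frac{5}{2} \left(-2\right) \frac{1}{4}\right) - 2\right) = - 84 \left(\left(-2 + 4 - \frac{5}{4}\right) - 2\right) = - 84 \left(\frac{3}{4} - 2\right) = \left(-84\right) \left(- \frac{5}{4}\right) = 105$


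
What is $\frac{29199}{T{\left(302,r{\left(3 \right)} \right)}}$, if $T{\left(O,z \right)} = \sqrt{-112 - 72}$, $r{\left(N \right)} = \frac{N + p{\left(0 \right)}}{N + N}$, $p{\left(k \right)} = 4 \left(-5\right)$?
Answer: $- \frac{29199 i \sqrt{46}}{92} \approx - 2152.6 i$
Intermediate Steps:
$p{\left(k \right)} = -20$
$r{\left(N \right)} = \frac{-20 + N}{2 N}$ ($r{\left(N \right)} = \frac{N - 20}{N + N} = \frac{-20 + N}{2 N}$)
$T{\left(O,z \right)} = 2 i \sqrt{46}$ ($T{\left(O,z \right)} = \sqrt{-184} = 2 i \sqrt{46}$)
$\frac{29199}{T{\left(302,r{\left(3 \right)} \right)}} = \frac{29199}{2 i \sqrt{46}} = 29199 \left(- \frac{i \sqrt{46}}{92}\right) = - \frac{29199 i \sqrt{46}}{92}$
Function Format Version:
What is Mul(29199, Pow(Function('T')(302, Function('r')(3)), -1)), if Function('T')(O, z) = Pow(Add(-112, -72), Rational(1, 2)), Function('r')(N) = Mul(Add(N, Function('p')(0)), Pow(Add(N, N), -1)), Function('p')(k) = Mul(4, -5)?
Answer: Mul(Rational(-29199, 92), I, Pow(46, Rational(1, 2))) ≈ Mul(-2152.6, I)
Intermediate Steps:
Function('p')(k) = -20
Function('r')(N) = Mul(Rational(1, 2), Pow(N, -1), Add(-20, N)) (Function('r')(N) = Mul(Add(N, -20), Pow(Add(N, N), -1)) = Mul(Add(-20, N), Pow(Mul(2, N), -1)) = Mul(Add(-20, N), Mul(Rational(1, 2), Pow(N, -1))) = Mul(Rational(1, 2), Pow(N, -1), Add(-20, N)))
Function('T')(O, z) = Mul(2, I, Pow(46, Rational(1, 2))) (Function('T')(O, z) = Pow(-184, Rational(1, 2)) = Mul(2, I, Pow(46, Rational(1, 2))))
Mul(29199, Pow(Function('T')(302, Function('r')(3)), -1)) = Mul(29199, Pow(Mul(2, I, Pow(46, Rational(1, 2))), -1)) = Mul(29199, Mul(Rational(-1, 92), I, Pow(46, Rational(1, 2)))) = Mul(Rational(-29199, 92), I, Pow(46, Rational(1, 2)))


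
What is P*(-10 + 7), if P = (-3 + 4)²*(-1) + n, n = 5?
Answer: -12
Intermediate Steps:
P = 4 (P = (-3 + 4)²*(-1) + 5 = 1²*(-1) + 5 = 1*(-1) + 5 = -1 + 5 = 4)
P*(-10 + 7) = 4*(-10 + 7) = 4*(-3) = -12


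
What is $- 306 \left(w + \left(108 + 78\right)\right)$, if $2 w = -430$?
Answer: $8874$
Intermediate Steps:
$w = -215$ ($w = \frac{1}{2} \left(-430\right) = -215$)
$- 306 \left(w + \left(108 + 78\right)\right) = - 306 \left(-215 + \left(108 + 78\right)\right) = - 306 \left(-215 + 186\right) = \left(-306\right) \left(-29\right) = 8874$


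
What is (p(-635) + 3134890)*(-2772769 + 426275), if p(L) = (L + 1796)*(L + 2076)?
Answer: -11281687384154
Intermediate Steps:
p(L) = (1796 + L)*(2076 + L)
(p(-635) + 3134890)*(-2772769 + 426275) = ((3728496 + (-635)**2 + 3872*(-635)) + 3134890)*(-2772769 + 426275) = ((3728496 + 403225 - 2458720) + 3134890)*(-2346494) = (1673001 + 3134890)*(-2346494) = 4807891*(-2346494) = -11281687384154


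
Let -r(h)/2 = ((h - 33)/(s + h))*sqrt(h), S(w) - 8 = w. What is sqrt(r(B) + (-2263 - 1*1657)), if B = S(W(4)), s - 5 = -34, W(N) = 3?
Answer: sqrt(-35280 - 22*sqrt(11))/3 ≈ 62.675*I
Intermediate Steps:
S(w) = 8 + w
s = -29 (s = 5 - 34 = -29)
B = 11 (B = 8 + 3 = 11)
r(h) = -2*sqrt(h)*(-33 + h)/(-29 + h) (r(h) = -2*(h - 33)/(-29 + h)*sqrt(h) = -2*(-33 + h)/(-29 + h)*sqrt(h) = -2*sqrt(h)*(-33 + h)/(-29 + h))
sqrt(r(B) + (-2263 - 1*1657)) = sqrt(2*sqrt(11)*(33 - 1*11)/(-29 + 11) + (-2263 - 1*1657)) = sqrt(2*sqrt(11)*(33 - 11)/(-18) + (-2263 - 1657)) = sqrt(2*sqrt(11)*(-1/18)*22 - 3920) = sqrt(-22*sqrt(11)/9 - 3920) = sqrt(-3920 - 22*sqrt(11)/9)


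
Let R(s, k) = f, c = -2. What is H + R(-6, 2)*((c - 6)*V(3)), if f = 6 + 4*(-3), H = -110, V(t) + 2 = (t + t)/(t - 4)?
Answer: -494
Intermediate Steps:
V(t) = -2 + 2*t/(-4 + t) (V(t) = -2 + (t + t)/(t - 4) = -2 + (2*t)/(-4 + t) = -2 + 2*t/(-4 + t))
f = -6 (f = 6 - 12 = -6)
R(s, k) = -6
H + R(-6, 2)*((c - 6)*V(3)) = -110 - 6*(-2 - 6)*8/(-4 + 3) = -110 - (-48)*8/(-1) = -110 - (-48)*8*(-1) = -110 - (-48)*(-8) = -110 - 6*64 = -110 - 384 = -494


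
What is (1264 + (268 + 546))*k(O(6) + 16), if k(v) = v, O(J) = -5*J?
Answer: -29092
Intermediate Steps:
(1264 + (268 + 546))*k(O(6) + 16) = (1264 + (268 + 546))*(-5*6 + 16) = (1264 + 814)*(-30 + 16) = 2078*(-14) = -29092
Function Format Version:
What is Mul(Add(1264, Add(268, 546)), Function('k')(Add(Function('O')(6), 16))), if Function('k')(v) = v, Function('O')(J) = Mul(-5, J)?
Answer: -29092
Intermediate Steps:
Mul(Add(1264, Add(268, 546)), Function('k')(Add(Function('O')(6), 16))) = Mul(Add(1264, Add(268, 546)), Add(Mul(-5, 6), 16)) = Mul(Add(1264, 814), Add(-30, 16)) = Mul(2078, -14) = -29092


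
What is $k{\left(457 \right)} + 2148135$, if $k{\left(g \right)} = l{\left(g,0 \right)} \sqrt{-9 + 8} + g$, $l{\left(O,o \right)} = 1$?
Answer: $2148592 + i \approx 2.1486 \cdot 10^{6} + 1.0 i$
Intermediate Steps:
$k{\left(g \right)} = i + g$ ($k{\left(g \right)} = 1 \sqrt{-9 + 8} + g = 1 \sqrt{-1} + g = 1 i + g = i + g$)
$k{\left(457 \right)} + 2148135 = \left(i + 457\right) + 2148135 = \left(457 + i\right) + 2148135 = 2148592 + i$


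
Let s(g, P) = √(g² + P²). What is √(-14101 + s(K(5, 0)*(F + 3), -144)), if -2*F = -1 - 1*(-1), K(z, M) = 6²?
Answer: I*√13921 ≈ 117.99*I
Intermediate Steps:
K(z, M) = 36
F = 0 (F = -(-1 - 1*(-1))/2 = -(-1 + 1)/2 = -½*0 = 0)
s(g, P) = √(P² + g²)
√(-14101 + s(K(5, 0)*(F + 3), -144)) = √(-14101 + √((-144)² + (36*(0 + 3))²)) = √(-14101 + √(20736 + (36*3)²)) = √(-14101 + √(20736 + 108²)) = √(-14101 + √(20736 + 11664)) = √(-14101 + √32400) = √(-14101 + 180) = √(-13921) = I*√13921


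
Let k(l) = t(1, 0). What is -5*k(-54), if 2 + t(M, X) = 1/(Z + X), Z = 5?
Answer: 9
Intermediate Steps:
t(M, X) = -2 + 1/(5 + X)
k(l) = -9/5 (k(l) = (-9 - 2*0)/(5 + 0) = (-9 + 0)/5 = (⅕)*(-9) = -9/5)
-5*k(-54) = -5*(-9/5) = 9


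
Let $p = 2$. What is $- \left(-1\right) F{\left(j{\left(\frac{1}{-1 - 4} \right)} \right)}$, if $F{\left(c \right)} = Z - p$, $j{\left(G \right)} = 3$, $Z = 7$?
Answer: $5$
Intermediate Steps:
$F{\left(c \right)} = 5$ ($F{\left(c \right)} = 7 - 2 = 5$)
$- \left(-1\right) F{\left(j{\left(\frac{1}{-1 - 4} \right)} \right)} = - \left(-1\right) 5 = \left(-1\right) \left(-5\right) = 5$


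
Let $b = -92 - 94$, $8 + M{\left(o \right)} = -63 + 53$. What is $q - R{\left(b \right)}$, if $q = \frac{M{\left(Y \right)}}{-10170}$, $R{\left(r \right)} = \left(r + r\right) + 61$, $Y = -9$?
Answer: $\frac{175716}{565} \approx 311.0$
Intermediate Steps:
$M{\left(o \right)} = -18$ ($M{\left(o \right)} = -8 + \left(-63 + 53\right) = -8 - 10 = -18$)
$b = -186$
$R{\left(r \right)} = 61 + 2 r$ ($R{\left(r \right)} = 2 r + 61 = 61 + 2 r$)
$q = \frac{1}{565}$ ($q = - \frac{18}{-10170} = \left(-18\right) \left(- \frac{1}{10170}\right) = \frac{1}{565} \approx 0.0017699$)
$q - R{\left(b \right)} = \frac{1}{565} - \left(61 + 2 \left(-186\right)\right) = \frac{1}{565} - \left(61 - 372\right) = \frac{1}{565} - -311 = \frac{1}{565} + 311 = \frac{175716}{565}$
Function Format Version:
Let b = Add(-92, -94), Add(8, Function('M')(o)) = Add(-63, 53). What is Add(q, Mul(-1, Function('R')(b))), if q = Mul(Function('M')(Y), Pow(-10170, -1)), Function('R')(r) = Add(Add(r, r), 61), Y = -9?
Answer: Rational(175716, 565) ≈ 311.00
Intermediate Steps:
Function('M')(o) = -18 (Function('M')(o) = Add(-8, Add(-63, 53)) = Add(-8, -10) = -18)
b = -186
Function('R')(r) = Add(61, Mul(2, r)) (Function('R')(r) = Add(Mul(2, r), 61) = Add(61, Mul(2, r)))
q = Rational(1, 565) (q = Mul(-18, Pow(-10170, -1)) = Mul(-18, Rational(-1, 10170)) = Rational(1, 565) ≈ 0.0017699)
Add(q, Mul(-1, Function('R')(b))) = Add(Rational(1, 565), Mul(-1, Add(61, Mul(2, -186)))) = Add(Rational(1, 565), Mul(-1, Add(61, -372))) = Add(Rational(1, 565), Mul(-1, -311)) = Add(Rational(1, 565), 311) = Rational(175716, 565)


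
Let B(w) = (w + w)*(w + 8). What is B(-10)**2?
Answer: 1600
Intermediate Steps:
B(w) = 2*w*(8 + w) (B(w) = (2*w)*(8 + w) = 2*w*(8 + w))
B(-10)**2 = (2*(-10)*(8 - 10))**2 = (2*(-10)*(-2))**2 = 40**2 = 1600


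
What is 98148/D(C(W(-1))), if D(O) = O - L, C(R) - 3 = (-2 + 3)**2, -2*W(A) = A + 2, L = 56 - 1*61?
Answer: 32716/3 ≈ 10905.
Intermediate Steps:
L = -5 (L = 56 - 61 = -5)
W(A) = -1 - A/2 (W(A) = -(A + 2)/2 = -(2 + A)/2 = -1 - A/2)
C(R) = 4 (C(R) = 3 + (-2 + 3)**2 = 3 + 1**2 = 3 + 1 = 4)
D(O) = 5 + O (D(O) = O - 1*(-5) = O + 5 = 5 + O)
98148/D(C(W(-1))) = 98148/(5 + 4) = 98148/9 = 98148*(1/9) = 32716/3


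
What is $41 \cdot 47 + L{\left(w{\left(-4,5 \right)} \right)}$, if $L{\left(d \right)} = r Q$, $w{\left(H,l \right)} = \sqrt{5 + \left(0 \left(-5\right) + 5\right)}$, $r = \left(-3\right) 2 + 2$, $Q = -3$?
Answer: $1939$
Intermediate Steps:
$r = -4$ ($r = -6 + 2 = -4$)
$w{\left(H,l \right)} = \sqrt{10}$ ($w{\left(H,l \right)} = \sqrt{5 + \left(0 + 5\right)} = \sqrt{5 + 5} = \sqrt{10}$)
$L{\left(d \right)} = 12$ ($L{\left(d \right)} = \left(-4\right) \left(-3\right) = 12$)
$41 \cdot 47 + L{\left(w{\left(-4,5 \right)} \right)} = 41 \cdot 47 + 12 = 1927 + 12 = 1939$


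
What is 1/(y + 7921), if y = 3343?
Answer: 1/11264 ≈ 8.8778e-5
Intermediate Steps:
1/(y + 7921) = 1/(3343 + 7921) = 1/11264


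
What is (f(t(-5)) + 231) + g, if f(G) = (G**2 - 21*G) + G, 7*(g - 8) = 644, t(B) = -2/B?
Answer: 8079/25 ≈ 323.16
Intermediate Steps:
g = 100 (g = 8 + (1/7)*644 = 8 + 92 = 100)
f(G) = G**2 - 20*G
(f(t(-5)) + 231) + g = ((-2/(-5))*(-20 - 2/(-5)) + 231) + 100 = ((-2*(-1/5))*(-20 - 2*(-1/5)) + 231) + 100 = (2*(-20 + 2/5)/5 + 231) + 100 = ((2/5)*(-98/5) + 231) + 100 = (-196/25 + 231) + 100 = 5579/25 + 100 = 8079/25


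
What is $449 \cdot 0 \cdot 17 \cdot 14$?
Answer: $0$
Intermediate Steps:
$449 \cdot 0 \cdot 17 \cdot 14 = 449 \cdot 0 \cdot 14 = 449 \cdot 0 = 0$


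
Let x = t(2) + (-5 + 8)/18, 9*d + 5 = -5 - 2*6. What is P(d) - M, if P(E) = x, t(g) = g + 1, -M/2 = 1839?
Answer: 22087/6 ≈ 3681.2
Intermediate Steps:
M = -3678 (M = -2*1839 = -3678)
d = -22/9 (d = -5/9 + (-5 - 2*6)/9 = -5/9 + (-5 - 12)/9 = -5/9 + (⅑)*(-17) = -5/9 - 17/9 = -22/9 ≈ -2.4444)
t(g) = 1 + g
x = 19/6 (x = (1 + 2) + (-5 + 8)/18 = 3 + 3*(1/18) = 3 + ⅙ = 19/6 ≈ 3.1667)
P(E) = 19/6
P(d) - M = 19/6 - 1*(-3678) = 19/6 + 3678 = 22087/6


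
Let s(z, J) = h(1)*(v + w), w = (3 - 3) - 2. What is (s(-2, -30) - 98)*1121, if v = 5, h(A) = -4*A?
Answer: -123310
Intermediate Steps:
w = -2 (w = 0 - 2 = -2)
s(z, J) = -12 (s(z, J) = (-4*1)*(5 - 2) = -4*3 = -12)
(s(-2, -30) - 98)*1121 = (-12 - 98)*1121 = -110*1121 = -123310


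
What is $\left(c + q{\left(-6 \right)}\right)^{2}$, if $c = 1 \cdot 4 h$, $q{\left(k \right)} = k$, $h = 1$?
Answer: $4$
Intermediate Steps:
$c = 4$ ($c = 1 \cdot 4 \cdot 1 = 4 \cdot 1 = 4$)
$\left(c + q{\left(-6 \right)}\right)^{2} = \left(4 - 6\right)^{2} = \left(-2\right)^{2} = 4$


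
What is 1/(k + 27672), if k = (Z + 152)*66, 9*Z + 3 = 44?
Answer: 3/114014 ≈ 2.6313e-5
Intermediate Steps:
Z = 41/9 (Z = -1/3 + (1/9)*44 = -1/3 + 44/9 = 41/9 ≈ 4.5556)
k = 30998/3 (k = (41/9 + 152)*66 = (1409/9)*66 = 30998/3 ≈ 10333.)
1/(k + 27672) = 1/(30998/3 + 27672) = 1/(114014/3) = 3/114014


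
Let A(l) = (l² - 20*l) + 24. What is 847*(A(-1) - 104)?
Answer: -49973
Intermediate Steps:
A(l) = 24 + l² - 20*l
847*(A(-1) - 104) = 847*((24 + (-1)² - 20*(-1)) - 104) = 847*((24 + 1 + 20) - 104) = 847*(45 - 104) = 847*(-59) = -49973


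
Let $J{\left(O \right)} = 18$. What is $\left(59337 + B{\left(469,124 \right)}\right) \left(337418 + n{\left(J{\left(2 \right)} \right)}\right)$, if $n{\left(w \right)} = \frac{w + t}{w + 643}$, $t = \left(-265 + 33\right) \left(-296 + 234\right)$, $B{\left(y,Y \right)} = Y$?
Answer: $\frac{13262639289700}{661} \approx 2.0065 \cdot 10^{10}$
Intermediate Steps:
$t = 14384$ ($t = \left(-232\right) \left(-62\right) = 14384$)
$n{\left(w \right)} = \frac{14384 + w}{643 + w}$ ($n{\left(w \right)} = \frac{w + 14384}{w + 643} = \frac{14384 + w}{643 + w}$)
$\left(59337 + B{\left(469,124 \right)}\right) \left(337418 + n{\left(J{\left(2 \right)} \right)}\right) = \left(59337 + 124\right) \left(337418 + \frac{14384 + 18}{643 + 18}\right) = 59461 \left(337418 + \frac{1}{661} \cdot 14402\right) = 59461 \left(337418 + \frac{14402}{661}\right) = 59461 \cdot \frac{223047700}{661} = \frac{13262639289700}{661}$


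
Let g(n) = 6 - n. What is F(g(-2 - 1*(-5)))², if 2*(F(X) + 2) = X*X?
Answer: 25/4 ≈ 6.2500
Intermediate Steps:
F(X) = -2 + X²/2 (F(X) = -2 + (X*X)/2 = -2 + X²/2)
F(g(-2 - 1*(-5)))² = (-2 + (6 - (-2 - 1*(-5)))²/2)² = (-2 + (6 - (-2 + 5))²/2)² = (-2 + (6 - 1*3)²/2)² = (-2 + (6 - 3)²/2)² = (-2 + (½)*3²)² = (-2 + (½)*9)² = (-2 + 9/2)² = (5/2)² = 25/4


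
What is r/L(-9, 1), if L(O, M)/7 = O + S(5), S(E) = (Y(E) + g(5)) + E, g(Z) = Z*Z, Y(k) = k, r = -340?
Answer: -170/91 ≈ -1.8681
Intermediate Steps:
g(Z) = Z²
S(E) = 25 + 2*E (S(E) = (E + 5²) + E = (E + 25) + E = (25 + E) + E = 25 + 2*E)
L(O, M) = 245 + 7*O (L(O, M) = 7*(O + (25 + 2*5)) = 7*(O + (25 + 10)) = 7*(O + 35) = 7*(35 + O) = 245 + 7*O)
r/L(-9, 1) = -340/(245 + 7*(-9)) = -340/(245 - 63) = -340/182 = -340*1/182 = -170/91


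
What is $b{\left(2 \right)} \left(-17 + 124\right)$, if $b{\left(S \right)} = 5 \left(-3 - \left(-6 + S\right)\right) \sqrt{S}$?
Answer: $535 \sqrt{2} \approx 756.6$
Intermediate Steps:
$b{\left(S \right)} = \sqrt{S} \left(15 - 5 S\right)$ ($b{\left(S \right)} = 5 \left(3 - S\right) \sqrt{S} = \left(15 - 5 S\right) \sqrt{S} = \sqrt{S} \left(15 - 5 S\right)$)
$b{\left(2 \right)} \left(-17 + 124\right) = 5 \sqrt{2} \left(3 - 2\right) \left(-17 + 124\right) = 5 \sqrt{2} \left(3 - 2\right) 107 = 5 \sqrt{2} \cdot 1 \cdot 107 = 5 \sqrt{2} \cdot 107 = 535 \sqrt{2}$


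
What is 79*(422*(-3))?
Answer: -100014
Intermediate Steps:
79*(422*(-3)) = 79*(-1266) = -100014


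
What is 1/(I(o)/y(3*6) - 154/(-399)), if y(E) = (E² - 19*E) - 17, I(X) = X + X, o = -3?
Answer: 1995/1112 ≈ 1.7941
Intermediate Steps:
I(X) = 2*X
y(E) = -17 + E² - 19*E
1/(I(o)/y(3*6) - 154/(-399)) = 1/((2*(-3))/(-17 + (3*6)² - 57*6) - 154/(-399)) = 1/(-6/(-17 + 18² - 19*18) - 154*(-1/399)) = 1/(-6/(-17 + 324 - 342) + 22/57) = 1/(-6/(-35) + 22/57) = 1/(-6*(-1/35) + 22/57) = 1/(6/35 + 22/57) = 1/(1112/1995) = 1995/1112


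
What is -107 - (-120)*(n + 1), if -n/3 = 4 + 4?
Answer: -2867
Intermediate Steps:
n = -24 (n = -3*(4 + 4) = -3*8 = -24)
-107 - (-120)*(n + 1) = -107 - (-120)*(-24 + 1) = -107 - (-120)*(-23) = -107 - 24*115 = -107 - 2760 = -2867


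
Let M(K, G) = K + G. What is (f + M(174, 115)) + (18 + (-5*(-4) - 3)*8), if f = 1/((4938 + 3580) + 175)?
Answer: 3851000/8693 ≈ 443.00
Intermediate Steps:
M(K, G) = G + K
f = 1/8693 (f = 1/(8518 + 175) = 1/8693 ≈ 0.00011504)
(f + M(174, 115)) + (18 + (-5*(-4) - 3)*8) = (1/8693 + (115 + 174)) + (18 + (-5*(-4) - 3)*8) = (1/8693 + 289) + (18 + (20 - 3)*8) = 2512278/8693 + (18 + 17*8) = 2512278/8693 + (18 + 136) = 2512278/8693 + 154 = 3851000/8693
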